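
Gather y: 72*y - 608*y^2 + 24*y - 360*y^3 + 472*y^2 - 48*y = -360*y^3 - 136*y^2 + 48*y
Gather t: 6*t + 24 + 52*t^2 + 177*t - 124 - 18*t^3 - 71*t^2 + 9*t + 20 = -18*t^3 - 19*t^2 + 192*t - 80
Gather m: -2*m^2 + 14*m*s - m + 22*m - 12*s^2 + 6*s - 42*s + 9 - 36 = -2*m^2 + m*(14*s + 21) - 12*s^2 - 36*s - 27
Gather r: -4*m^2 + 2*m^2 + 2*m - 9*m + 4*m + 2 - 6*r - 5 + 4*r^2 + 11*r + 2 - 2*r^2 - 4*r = -2*m^2 - 3*m + 2*r^2 + r - 1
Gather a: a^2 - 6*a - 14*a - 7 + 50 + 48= a^2 - 20*a + 91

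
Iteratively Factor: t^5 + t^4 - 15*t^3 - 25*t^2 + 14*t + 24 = (t + 2)*(t^4 - t^3 - 13*t^2 + t + 12) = (t - 1)*(t + 2)*(t^3 - 13*t - 12) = (t - 4)*(t - 1)*(t + 2)*(t^2 + 4*t + 3) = (t - 4)*(t - 1)*(t + 1)*(t + 2)*(t + 3)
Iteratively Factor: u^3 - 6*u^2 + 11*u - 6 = (u - 3)*(u^2 - 3*u + 2) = (u - 3)*(u - 2)*(u - 1)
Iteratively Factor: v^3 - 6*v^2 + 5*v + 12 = (v + 1)*(v^2 - 7*v + 12) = (v - 3)*(v + 1)*(v - 4)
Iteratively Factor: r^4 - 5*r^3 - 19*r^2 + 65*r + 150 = (r - 5)*(r^3 - 19*r - 30) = (r - 5)*(r + 2)*(r^2 - 2*r - 15) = (r - 5)*(r + 2)*(r + 3)*(r - 5)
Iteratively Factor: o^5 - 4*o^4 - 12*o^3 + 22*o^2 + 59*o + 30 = (o + 1)*(o^4 - 5*o^3 - 7*o^2 + 29*o + 30) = (o + 1)*(o + 2)*(o^3 - 7*o^2 + 7*o + 15) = (o - 3)*(o + 1)*(o + 2)*(o^2 - 4*o - 5) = (o - 3)*(o + 1)^2*(o + 2)*(o - 5)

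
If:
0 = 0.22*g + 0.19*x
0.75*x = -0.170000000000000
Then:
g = 0.20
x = -0.23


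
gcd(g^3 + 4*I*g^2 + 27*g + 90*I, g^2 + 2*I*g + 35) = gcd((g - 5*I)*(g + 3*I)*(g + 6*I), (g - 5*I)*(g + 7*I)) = g - 5*I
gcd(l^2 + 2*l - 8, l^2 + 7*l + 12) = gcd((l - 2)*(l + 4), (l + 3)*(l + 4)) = l + 4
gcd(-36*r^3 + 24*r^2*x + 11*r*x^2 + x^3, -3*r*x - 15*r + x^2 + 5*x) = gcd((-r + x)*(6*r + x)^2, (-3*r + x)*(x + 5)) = 1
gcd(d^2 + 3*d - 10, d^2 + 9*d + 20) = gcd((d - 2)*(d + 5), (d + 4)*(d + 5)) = d + 5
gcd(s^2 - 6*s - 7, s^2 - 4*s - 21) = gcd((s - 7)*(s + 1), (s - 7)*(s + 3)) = s - 7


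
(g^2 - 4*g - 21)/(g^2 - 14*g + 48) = (g^2 - 4*g - 21)/(g^2 - 14*g + 48)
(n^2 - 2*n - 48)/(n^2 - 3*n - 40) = (n + 6)/(n + 5)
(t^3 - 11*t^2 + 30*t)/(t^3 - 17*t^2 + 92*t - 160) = t*(t - 6)/(t^2 - 12*t + 32)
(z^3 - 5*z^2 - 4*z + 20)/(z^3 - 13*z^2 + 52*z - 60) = (z + 2)/(z - 6)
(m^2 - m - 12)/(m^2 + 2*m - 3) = (m - 4)/(m - 1)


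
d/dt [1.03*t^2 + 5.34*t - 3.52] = 2.06*t + 5.34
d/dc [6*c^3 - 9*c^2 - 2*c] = 18*c^2 - 18*c - 2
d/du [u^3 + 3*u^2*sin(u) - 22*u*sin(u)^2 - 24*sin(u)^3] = 3*u^2*cos(u) + 3*u^2 + 6*u*sin(u) - 22*u*sin(2*u) - 72*sin(u)^2*cos(u) - 22*sin(u)^2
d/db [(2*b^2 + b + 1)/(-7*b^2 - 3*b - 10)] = (b^2 - 26*b - 7)/(49*b^4 + 42*b^3 + 149*b^2 + 60*b + 100)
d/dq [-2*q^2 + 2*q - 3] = 2 - 4*q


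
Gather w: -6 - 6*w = -6*w - 6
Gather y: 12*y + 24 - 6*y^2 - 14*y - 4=-6*y^2 - 2*y + 20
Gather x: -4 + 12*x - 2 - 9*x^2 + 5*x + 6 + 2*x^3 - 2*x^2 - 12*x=2*x^3 - 11*x^2 + 5*x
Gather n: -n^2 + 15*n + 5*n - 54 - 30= -n^2 + 20*n - 84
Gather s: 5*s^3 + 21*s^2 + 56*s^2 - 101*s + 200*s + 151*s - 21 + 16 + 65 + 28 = 5*s^3 + 77*s^2 + 250*s + 88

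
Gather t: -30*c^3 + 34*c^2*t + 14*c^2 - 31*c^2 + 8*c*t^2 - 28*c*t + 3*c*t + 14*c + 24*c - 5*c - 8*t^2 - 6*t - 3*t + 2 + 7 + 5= -30*c^3 - 17*c^2 + 33*c + t^2*(8*c - 8) + t*(34*c^2 - 25*c - 9) + 14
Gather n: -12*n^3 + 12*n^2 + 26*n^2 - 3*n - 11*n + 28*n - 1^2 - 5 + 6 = -12*n^3 + 38*n^2 + 14*n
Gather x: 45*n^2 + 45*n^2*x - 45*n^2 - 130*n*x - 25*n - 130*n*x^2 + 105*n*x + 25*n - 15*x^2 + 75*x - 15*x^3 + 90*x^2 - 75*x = -15*x^3 + x^2*(75 - 130*n) + x*(45*n^2 - 25*n)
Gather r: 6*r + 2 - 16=6*r - 14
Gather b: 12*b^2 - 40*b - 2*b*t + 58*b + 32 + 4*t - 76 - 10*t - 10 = 12*b^2 + b*(18 - 2*t) - 6*t - 54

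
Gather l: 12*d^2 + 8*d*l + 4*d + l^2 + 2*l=12*d^2 + 4*d + l^2 + l*(8*d + 2)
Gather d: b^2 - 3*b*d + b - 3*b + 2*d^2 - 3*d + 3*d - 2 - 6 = b^2 - 3*b*d - 2*b + 2*d^2 - 8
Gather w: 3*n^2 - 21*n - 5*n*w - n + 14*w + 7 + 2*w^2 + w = 3*n^2 - 22*n + 2*w^2 + w*(15 - 5*n) + 7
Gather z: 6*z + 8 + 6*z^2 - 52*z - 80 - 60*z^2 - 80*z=-54*z^2 - 126*z - 72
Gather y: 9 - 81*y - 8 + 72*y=1 - 9*y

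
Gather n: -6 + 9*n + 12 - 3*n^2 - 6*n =-3*n^2 + 3*n + 6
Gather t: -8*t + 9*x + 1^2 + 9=-8*t + 9*x + 10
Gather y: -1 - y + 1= -y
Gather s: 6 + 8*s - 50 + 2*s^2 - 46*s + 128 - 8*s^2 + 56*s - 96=-6*s^2 + 18*s - 12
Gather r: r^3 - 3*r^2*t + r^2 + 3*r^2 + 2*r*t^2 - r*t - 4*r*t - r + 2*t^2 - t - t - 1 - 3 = r^3 + r^2*(4 - 3*t) + r*(2*t^2 - 5*t - 1) + 2*t^2 - 2*t - 4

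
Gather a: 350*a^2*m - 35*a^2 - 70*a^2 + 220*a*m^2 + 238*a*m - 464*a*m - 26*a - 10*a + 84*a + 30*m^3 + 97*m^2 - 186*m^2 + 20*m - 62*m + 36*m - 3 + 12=a^2*(350*m - 105) + a*(220*m^2 - 226*m + 48) + 30*m^3 - 89*m^2 - 6*m + 9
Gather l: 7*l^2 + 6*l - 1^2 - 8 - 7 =7*l^2 + 6*l - 16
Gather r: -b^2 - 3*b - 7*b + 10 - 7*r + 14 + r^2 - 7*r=-b^2 - 10*b + r^2 - 14*r + 24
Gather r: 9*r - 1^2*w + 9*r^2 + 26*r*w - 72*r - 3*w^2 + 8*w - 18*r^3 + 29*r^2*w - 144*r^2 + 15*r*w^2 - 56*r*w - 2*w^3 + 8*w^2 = -18*r^3 + r^2*(29*w - 135) + r*(15*w^2 - 30*w - 63) - 2*w^3 + 5*w^2 + 7*w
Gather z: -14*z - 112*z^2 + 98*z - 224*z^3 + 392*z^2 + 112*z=-224*z^3 + 280*z^2 + 196*z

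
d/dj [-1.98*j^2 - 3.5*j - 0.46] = -3.96*j - 3.5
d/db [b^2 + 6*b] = 2*b + 6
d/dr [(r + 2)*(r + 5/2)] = 2*r + 9/2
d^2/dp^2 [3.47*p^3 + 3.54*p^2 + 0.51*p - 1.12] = 20.82*p + 7.08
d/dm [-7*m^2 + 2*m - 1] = 2 - 14*m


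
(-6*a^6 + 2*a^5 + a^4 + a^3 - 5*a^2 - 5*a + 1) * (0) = 0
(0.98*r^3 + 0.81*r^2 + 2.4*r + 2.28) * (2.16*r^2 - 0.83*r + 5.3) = 2.1168*r^5 + 0.9362*r^4 + 9.7057*r^3 + 7.2258*r^2 + 10.8276*r + 12.084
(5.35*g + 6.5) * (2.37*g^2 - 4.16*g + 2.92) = 12.6795*g^3 - 6.851*g^2 - 11.418*g + 18.98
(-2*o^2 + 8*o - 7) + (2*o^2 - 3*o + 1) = 5*o - 6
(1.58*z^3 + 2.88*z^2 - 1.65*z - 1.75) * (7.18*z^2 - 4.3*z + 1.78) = 11.3444*z^5 + 13.8844*z^4 - 21.4186*z^3 - 0.343599999999999*z^2 + 4.588*z - 3.115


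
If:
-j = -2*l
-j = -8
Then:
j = 8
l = 4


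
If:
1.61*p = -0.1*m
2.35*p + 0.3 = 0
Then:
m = 2.06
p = -0.13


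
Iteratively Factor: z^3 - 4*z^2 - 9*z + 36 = (z + 3)*(z^2 - 7*z + 12) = (z - 3)*(z + 3)*(z - 4)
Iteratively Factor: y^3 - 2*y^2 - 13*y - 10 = (y + 1)*(y^2 - 3*y - 10) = (y - 5)*(y + 1)*(y + 2)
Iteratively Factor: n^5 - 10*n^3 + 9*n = (n)*(n^4 - 10*n^2 + 9) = n*(n + 3)*(n^3 - 3*n^2 - n + 3) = n*(n + 1)*(n + 3)*(n^2 - 4*n + 3) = n*(n - 1)*(n + 1)*(n + 3)*(n - 3)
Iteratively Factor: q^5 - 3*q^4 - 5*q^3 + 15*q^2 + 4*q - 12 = (q + 2)*(q^4 - 5*q^3 + 5*q^2 + 5*q - 6) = (q - 1)*(q + 2)*(q^3 - 4*q^2 + q + 6) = (q - 1)*(q + 1)*(q + 2)*(q^2 - 5*q + 6) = (q - 3)*(q - 1)*(q + 1)*(q + 2)*(q - 2)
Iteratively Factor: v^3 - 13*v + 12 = (v - 1)*(v^2 + v - 12) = (v - 1)*(v + 4)*(v - 3)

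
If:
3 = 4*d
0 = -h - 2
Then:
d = 3/4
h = -2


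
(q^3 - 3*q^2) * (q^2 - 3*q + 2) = q^5 - 6*q^4 + 11*q^3 - 6*q^2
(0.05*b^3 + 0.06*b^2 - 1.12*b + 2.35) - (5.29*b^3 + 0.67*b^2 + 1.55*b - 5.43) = -5.24*b^3 - 0.61*b^2 - 2.67*b + 7.78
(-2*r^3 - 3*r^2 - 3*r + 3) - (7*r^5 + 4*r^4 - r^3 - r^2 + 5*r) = -7*r^5 - 4*r^4 - r^3 - 2*r^2 - 8*r + 3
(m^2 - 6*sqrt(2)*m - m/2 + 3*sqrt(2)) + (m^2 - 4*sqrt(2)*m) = 2*m^2 - 10*sqrt(2)*m - m/2 + 3*sqrt(2)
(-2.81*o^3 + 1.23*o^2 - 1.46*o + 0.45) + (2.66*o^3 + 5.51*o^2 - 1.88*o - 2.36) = -0.15*o^3 + 6.74*o^2 - 3.34*o - 1.91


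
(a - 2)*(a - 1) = a^2 - 3*a + 2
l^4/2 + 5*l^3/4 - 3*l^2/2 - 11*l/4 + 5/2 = (l/2 + 1)*(l - 1)^2*(l + 5/2)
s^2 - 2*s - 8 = (s - 4)*(s + 2)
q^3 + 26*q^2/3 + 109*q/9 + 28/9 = (q + 1/3)*(q + 4/3)*(q + 7)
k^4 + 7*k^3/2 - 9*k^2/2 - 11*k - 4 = (k - 2)*(k + 1/2)*(k + 1)*(k + 4)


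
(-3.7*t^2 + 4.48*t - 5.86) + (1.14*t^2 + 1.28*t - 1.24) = -2.56*t^2 + 5.76*t - 7.1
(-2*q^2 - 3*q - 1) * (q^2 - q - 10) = -2*q^4 - q^3 + 22*q^2 + 31*q + 10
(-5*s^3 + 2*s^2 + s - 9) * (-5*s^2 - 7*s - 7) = 25*s^5 + 25*s^4 + 16*s^3 + 24*s^2 + 56*s + 63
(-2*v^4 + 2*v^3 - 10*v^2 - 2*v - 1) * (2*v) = -4*v^5 + 4*v^4 - 20*v^3 - 4*v^2 - 2*v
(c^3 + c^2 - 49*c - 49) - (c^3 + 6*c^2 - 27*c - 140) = -5*c^2 - 22*c + 91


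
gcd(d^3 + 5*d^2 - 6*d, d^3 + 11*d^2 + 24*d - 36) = d^2 + 5*d - 6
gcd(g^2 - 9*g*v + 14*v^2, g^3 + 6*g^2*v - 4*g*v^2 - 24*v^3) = -g + 2*v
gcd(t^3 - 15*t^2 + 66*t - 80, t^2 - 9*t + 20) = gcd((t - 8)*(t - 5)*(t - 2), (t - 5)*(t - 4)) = t - 5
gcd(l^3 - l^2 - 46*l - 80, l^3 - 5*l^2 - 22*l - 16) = l^2 - 6*l - 16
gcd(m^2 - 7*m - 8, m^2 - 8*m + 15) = 1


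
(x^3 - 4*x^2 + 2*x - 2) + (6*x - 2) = x^3 - 4*x^2 + 8*x - 4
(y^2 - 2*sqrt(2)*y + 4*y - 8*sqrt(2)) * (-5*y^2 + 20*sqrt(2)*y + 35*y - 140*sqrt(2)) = -5*y^4 + 15*y^3 + 30*sqrt(2)*y^3 - 90*sqrt(2)*y^2 + 60*y^2 - 840*sqrt(2)*y + 240*y + 2240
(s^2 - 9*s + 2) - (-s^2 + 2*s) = 2*s^2 - 11*s + 2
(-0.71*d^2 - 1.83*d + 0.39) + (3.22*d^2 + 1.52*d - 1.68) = 2.51*d^2 - 0.31*d - 1.29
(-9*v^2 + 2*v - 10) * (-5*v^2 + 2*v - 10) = 45*v^4 - 28*v^3 + 144*v^2 - 40*v + 100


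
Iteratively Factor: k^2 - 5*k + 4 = (k - 1)*(k - 4)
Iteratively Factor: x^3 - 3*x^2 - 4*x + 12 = (x + 2)*(x^2 - 5*x + 6) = (x - 2)*(x + 2)*(x - 3)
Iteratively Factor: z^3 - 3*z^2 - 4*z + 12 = (z - 3)*(z^2 - 4) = (z - 3)*(z + 2)*(z - 2)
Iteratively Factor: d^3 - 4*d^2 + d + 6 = (d + 1)*(d^2 - 5*d + 6) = (d - 2)*(d + 1)*(d - 3)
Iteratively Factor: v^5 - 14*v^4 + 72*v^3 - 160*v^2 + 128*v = (v - 4)*(v^4 - 10*v^3 + 32*v^2 - 32*v) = (v - 4)^2*(v^3 - 6*v^2 + 8*v) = (v - 4)^3*(v^2 - 2*v) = v*(v - 4)^3*(v - 2)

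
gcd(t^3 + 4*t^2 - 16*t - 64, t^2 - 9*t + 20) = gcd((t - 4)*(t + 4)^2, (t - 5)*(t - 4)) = t - 4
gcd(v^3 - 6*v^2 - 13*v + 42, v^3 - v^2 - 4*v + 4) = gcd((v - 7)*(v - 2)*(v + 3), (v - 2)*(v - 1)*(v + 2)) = v - 2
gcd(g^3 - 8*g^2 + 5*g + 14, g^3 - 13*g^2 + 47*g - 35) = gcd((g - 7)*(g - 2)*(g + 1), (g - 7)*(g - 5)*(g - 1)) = g - 7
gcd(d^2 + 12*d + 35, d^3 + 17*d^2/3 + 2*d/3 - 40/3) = d + 5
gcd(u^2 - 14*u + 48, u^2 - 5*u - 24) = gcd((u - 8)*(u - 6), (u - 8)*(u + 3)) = u - 8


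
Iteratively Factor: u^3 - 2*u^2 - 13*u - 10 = (u - 5)*(u^2 + 3*u + 2) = (u - 5)*(u + 1)*(u + 2)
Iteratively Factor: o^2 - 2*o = (o)*(o - 2)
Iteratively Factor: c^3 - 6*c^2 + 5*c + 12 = (c + 1)*(c^2 - 7*c + 12) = (c - 4)*(c + 1)*(c - 3)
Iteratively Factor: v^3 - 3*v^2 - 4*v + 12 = (v - 2)*(v^2 - v - 6) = (v - 2)*(v + 2)*(v - 3)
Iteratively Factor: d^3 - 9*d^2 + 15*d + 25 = (d - 5)*(d^2 - 4*d - 5) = (d - 5)^2*(d + 1)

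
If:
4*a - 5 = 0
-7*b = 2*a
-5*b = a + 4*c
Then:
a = 5/4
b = -5/14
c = 15/112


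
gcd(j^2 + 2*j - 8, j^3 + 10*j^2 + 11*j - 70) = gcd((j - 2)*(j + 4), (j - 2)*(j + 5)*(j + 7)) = j - 2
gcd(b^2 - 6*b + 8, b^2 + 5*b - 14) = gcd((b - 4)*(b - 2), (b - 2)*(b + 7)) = b - 2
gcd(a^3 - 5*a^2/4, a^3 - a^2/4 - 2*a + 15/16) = a - 5/4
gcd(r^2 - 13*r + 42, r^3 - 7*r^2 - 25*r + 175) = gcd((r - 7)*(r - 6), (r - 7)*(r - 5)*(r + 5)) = r - 7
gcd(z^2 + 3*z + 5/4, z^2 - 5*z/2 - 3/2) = z + 1/2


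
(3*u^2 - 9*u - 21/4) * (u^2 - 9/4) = 3*u^4 - 9*u^3 - 12*u^2 + 81*u/4 + 189/16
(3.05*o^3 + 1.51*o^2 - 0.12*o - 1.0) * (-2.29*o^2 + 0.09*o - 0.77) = -6.9845*o^5 - 3.1834*o^4 - 1.9378*o^3 + 1.1165*o^2 + 0.0024*o + 0.77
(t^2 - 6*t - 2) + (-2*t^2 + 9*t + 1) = -t^2 + 3*t - 1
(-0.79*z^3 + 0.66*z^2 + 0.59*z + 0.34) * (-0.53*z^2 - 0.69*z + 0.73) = 0.4187*z^5 + 0.1953*z^4 - 1.3448*z^3 - 0.1055*z^2 + 0.1961*z + 0.2482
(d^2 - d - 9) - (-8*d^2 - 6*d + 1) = 9*d^2 + 5*d - 10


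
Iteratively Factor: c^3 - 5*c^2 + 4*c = (c - 4)*(c^2 - c) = (c - 4)*(c - 1)*(c)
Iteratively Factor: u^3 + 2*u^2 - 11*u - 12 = (u + 1)*(u^2 + u - 12) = (u + 1)*(u + 4)*(u - 3)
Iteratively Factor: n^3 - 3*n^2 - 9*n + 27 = (n - 3)*(n^2 - 9) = (n - 3)^2*(n + 3)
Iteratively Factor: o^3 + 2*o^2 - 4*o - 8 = (o + 2)*(o^2 - 4) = (o + 2)^2*(o - 2)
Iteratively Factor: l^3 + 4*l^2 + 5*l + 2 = (l + 1)*(l^2 + 3*l + 2) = (l + 1)^2*(l + 2)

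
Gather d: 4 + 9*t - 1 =9*t + 3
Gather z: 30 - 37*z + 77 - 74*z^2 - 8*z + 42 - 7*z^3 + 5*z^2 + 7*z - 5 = -7*z^3 - 69*z^2 - 38*z + 144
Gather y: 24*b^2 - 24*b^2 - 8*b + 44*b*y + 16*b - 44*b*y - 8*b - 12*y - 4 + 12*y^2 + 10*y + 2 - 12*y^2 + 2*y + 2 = 0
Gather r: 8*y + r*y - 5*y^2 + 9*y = r*y - 5*y^2 + 17*y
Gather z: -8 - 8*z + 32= 24 - 8*z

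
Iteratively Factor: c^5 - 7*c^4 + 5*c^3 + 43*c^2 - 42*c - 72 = (c + 1)*(c^4 - 8*c^3 + 13*c^2 + 30*c - 72) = (c + 1)*(c + 2)*(c^3 - 10*c^2 + 33*c - 36) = (c - 3)*(c + 1)*(c + 2)*(c^2 - 7*c + 12) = (c - 3)^2*(c + 1)*(c + 2)*(c - 4)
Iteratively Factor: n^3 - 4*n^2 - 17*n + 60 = (n - 5)*(n^2 + n - 12) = (n - 5)*(n + 4)*(n - 3)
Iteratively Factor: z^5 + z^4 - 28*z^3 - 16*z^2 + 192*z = (z)*(z^4 + z^3 - 28*z^2 - 16*z + 192) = z*(z - 4)*(z^3 + 5*z^2 - 8*z - 48) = z*(z - 4)*(z - 3)*(z^2 + 8*z + 16) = z*(z - 4)*(z - 3)*(z + 4)*(z + 4)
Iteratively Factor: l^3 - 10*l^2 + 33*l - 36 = (l - 3)*(l^2 - 7*l + 12) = (l - 4)*(l - 3)*(l - 3)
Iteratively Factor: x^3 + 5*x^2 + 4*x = (x + 1)*(x^2 + 4*x) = x*(x + 1)*(x + 4)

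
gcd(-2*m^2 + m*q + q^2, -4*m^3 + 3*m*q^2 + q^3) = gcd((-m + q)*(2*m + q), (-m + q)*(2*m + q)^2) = -2*m^2 + m*q + q^2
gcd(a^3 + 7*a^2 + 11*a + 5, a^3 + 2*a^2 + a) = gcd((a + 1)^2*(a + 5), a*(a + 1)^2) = a^2 + 2*a + 1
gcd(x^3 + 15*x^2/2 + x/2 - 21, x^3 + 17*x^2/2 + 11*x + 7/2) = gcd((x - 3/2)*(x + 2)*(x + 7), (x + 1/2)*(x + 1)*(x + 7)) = x + 7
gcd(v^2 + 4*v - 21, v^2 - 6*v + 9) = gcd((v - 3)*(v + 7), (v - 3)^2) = v - 3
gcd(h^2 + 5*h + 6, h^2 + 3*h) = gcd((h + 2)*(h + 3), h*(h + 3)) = h + 3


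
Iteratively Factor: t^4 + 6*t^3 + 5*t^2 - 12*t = (t)*(t^3 + 6*t^2 + 5*t - 12) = t*(t - 1)*(t^2 + 7*t + 12) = t*(t - 1)*(t + 4)*(t + 3)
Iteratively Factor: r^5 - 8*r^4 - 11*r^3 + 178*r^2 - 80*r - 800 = (r - 4)*(r^4 - 4*r^3 - 27*r^2 + 70*r + 200) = (r - 5)*(r - 4)*(r^3 + r^2 - 22*r - 40) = (r - 5)*(r - 4)*(r + 2)*(r^2 - r - 20) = (r - 5)^2*(r - 4)*(r + 2)*(r + 4)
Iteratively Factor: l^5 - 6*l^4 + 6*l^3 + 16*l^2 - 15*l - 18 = (l - 2)*(l^4 - 4*l^3 - 2*l^2 + 12*l + 9) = (l - 2)*(l + 1)*(l^3 - 5*l^2 + 3*l + 9) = (l - 2)*(l + 1)^2*(l^2 - 6*l + 9) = (l - 3)*(l - 2)*(l + 1)^2*(l - 3)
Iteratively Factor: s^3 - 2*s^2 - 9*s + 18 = (s - 2)*(s^2 - 9) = (s - 3)*(s - 2)*(s + 3)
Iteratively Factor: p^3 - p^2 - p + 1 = (p - 1)*(p^2 - 1) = (p - 1)^2*(p + 1)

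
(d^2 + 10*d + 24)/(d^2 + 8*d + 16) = (d + 6)/(d + 4)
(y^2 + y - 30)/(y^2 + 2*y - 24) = (y - 5)/(y - 4)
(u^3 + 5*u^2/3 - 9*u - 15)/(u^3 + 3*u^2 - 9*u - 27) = (u + 5/3)/(u + 3)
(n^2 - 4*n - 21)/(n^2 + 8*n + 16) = (n^2 - 4*n - 21)/(n^2 + 8*n + 16)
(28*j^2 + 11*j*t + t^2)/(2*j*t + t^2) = (28*j^2 + 11*j*t + t^2)/(t*(2*j + t))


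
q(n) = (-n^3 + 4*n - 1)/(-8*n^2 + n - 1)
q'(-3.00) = 0.18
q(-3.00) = -0.18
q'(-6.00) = 0.14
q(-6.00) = -0.65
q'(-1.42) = 0.37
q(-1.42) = 0.21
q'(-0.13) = -0.20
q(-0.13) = 1.20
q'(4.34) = 0.15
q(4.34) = 0.44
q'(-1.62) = 0.32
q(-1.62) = 0.14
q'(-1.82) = 0.28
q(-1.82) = 0.08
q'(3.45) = 0.16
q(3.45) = 0.30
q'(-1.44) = 0.37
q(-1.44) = 0.20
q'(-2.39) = 0.22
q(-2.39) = -0.06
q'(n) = (4 - 3*n^2)/(-8*n^2 + n - 1) + (16*n - 1)*(-n^3 + 4*n - 1)/(-8*n^2 + n - 1)^2 = (-(16*n - 1)*(n^3 - 4*n + 1) + (3*n^2 - 4)*(8*n^2 - n + 1))/(8*n^2 - n + 1)^2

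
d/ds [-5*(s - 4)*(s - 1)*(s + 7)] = -15*s^2 - 20*s + 155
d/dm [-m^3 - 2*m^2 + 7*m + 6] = -3*m^2 - 4*m + 7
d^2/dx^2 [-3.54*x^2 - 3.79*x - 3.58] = -7.08000000000000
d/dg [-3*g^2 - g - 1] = -6*g - 1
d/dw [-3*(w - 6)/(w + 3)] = -27/(w + 3)^2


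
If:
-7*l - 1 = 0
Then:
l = -1/7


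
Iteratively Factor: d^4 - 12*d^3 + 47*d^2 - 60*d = (d - 5)*(d^3 - 7*d^2 + 12*d) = (d - 5)*(d - 4)*(d^2 - 3*d) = d*(d - 5)*(d - 4)*(d - 3)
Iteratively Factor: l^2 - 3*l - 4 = (l - 4)*(l + 1)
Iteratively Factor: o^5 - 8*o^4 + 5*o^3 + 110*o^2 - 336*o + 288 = (o + 4)*(o^4 - 12*o^3 + 53*o^2 - 102*o + 72) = (o - 4)*(o + 4)*(o^3 - 8*o^2 + 21*o - 18) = (o - 4)*(o - 2)*(o + 4)*(o^2 - 6*o + 9) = (o - 4)*(o - 3)*(o - 2)*(o + 4)*(o - 3)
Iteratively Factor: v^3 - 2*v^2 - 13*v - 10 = (v + 1)*(v^2 - 3*v - 10) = (v - 5)*(v + 1)*(v + 2)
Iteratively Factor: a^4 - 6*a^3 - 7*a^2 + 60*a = (a + 3)*(a^3 - 9*a^2 + 20*a) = a*(a + 3)*(a^2 - 9*a + 20) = a*(a - 5)*(a + 3)*(a - 4)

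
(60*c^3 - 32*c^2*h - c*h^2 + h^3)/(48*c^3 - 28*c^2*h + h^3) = (5*c - h)/(4*c - h)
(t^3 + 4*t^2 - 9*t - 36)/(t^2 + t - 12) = t + 3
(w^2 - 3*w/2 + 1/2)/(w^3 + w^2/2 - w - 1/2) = (2*w - 1)/(2*w^2 + 3*w + 1)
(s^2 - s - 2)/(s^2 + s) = (s - 2)/s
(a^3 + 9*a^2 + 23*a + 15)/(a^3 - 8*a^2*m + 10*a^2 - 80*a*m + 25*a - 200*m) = (a^2 + 4*a + 3)/(a^2 - 8*a*m + 5*a - 40*m)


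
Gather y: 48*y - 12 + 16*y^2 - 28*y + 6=16*y^2 + 20*y - 6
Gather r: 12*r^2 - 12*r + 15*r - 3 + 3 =12*r^2 + 3*r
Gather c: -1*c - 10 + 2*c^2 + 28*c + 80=2*c^2 + 27*c + 70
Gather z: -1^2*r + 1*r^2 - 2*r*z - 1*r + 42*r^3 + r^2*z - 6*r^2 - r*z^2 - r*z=42*r^3 - 5*r^2 - r*z^2 - 2*r + z*(r^2 - 3*r)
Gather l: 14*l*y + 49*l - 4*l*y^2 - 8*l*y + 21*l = l*(-4*y^2 + 6*y + 70)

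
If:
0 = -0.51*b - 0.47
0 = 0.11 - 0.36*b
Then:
No Solution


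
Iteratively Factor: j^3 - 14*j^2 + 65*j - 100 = (j - 4)*(j^2 - 10*j + 25) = (j - 5)*(j - 4)*(j - 5)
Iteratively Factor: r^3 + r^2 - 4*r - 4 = (r + 1)*(r^2 - 4) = (r + 1)*(r + 2)*(r - 2)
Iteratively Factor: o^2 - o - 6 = (o + 2)*(o - 3)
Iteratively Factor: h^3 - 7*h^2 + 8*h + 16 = (h - 4)*(h^2 - 3*h - 4) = (h - 4)^2*(h + 1)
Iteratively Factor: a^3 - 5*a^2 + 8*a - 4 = (a - 1)*(a^2 - 4*a + 4) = (a - 2)*(a - 1)*(a - 2)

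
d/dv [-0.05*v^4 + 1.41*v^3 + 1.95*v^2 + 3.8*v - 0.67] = -0.2*v^3 + 4.23*v^2 + 3.9*v + 3.8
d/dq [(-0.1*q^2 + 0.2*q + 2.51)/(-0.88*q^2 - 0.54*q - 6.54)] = (0.23*q^2 + 5.7256*q + 0.0473999999999999)/(0.7744*q^4 + 0.9504*q^3 + 11.802*q^2 + 7.0632*q + 42.7716)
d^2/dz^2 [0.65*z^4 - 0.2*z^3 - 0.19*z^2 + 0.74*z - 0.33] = 7.8*z^2 - 1.2*z - 0.38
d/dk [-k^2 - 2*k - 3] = -2*k - 2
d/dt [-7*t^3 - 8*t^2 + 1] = t*(-21*t - 16)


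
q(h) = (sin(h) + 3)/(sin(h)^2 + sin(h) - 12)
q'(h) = (-2*sin(h)*cos(h) - cos(h))*(sin(h) + 3)/(sin(h)^2 + sin(h) - 12)^2 + cos(h)/(sin(h)^2 + sin(h) - 12) = (-6*sin(h) + cos(h)^2 - 16)*cos(h)/(sin(h)^2 + sin(h) - 12)^2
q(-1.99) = -0.17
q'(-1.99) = 0.03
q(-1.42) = -0.17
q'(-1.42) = -0.01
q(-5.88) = -0.30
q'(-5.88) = -0.12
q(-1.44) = -0.17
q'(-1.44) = -0.01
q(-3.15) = -0.25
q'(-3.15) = 0.10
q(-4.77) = -0.40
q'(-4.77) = -0.01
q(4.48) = -0.17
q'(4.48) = 0.02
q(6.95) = -0.33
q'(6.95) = -0.12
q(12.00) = -0.20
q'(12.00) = -0.07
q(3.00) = -0.27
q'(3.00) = 0.11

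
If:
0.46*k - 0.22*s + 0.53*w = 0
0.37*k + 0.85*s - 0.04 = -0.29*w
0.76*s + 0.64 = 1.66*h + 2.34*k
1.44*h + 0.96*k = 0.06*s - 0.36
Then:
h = -0.80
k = 0.82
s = -0.06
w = -0.74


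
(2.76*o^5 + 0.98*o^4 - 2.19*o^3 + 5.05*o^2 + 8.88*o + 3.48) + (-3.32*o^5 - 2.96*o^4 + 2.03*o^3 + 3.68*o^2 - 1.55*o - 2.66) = -0.56*o^5 - 1.98*o^4 - 0.16*o^3 + 8.73*o^2 + 7.33*o + 0.82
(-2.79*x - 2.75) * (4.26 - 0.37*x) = 1.0323*x^2 - 10.8679*x - 11.715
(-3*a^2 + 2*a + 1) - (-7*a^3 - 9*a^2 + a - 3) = 7*a^3 + 6*a^2 + a + 4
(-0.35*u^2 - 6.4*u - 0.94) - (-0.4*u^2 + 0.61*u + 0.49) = 0.05*u^2 - 7.01*u - 1.43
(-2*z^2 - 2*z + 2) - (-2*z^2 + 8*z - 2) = 4 - 10*z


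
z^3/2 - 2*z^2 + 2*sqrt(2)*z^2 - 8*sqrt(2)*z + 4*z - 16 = (z/2 + sqrt(2))*(z - 4)*(z + 2*sqrt(2))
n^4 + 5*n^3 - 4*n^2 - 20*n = n*(n - 2)*(n + 2)*(n + 5)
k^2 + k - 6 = (k - 2)*(k + 3)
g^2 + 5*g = g*(g + 5)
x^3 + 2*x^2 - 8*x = x*(x - 2)*(x + 4)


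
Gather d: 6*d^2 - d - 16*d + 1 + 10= 6*d^2 - 17*d + 11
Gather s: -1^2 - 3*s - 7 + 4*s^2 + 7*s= 4*s^2 + 4*s - 8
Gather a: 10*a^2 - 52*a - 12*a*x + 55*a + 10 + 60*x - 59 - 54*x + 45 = 10*a^2 + a*(3 - 12*x) + 6*x - 4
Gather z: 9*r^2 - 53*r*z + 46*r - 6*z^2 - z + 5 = 9*r^2 + 46*r - 6*z^2 + z*(-53*r - 1) + 5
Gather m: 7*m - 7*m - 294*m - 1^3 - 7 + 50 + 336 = 378 - 294*m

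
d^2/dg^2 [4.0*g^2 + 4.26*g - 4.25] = 8.00000000000000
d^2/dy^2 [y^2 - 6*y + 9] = 2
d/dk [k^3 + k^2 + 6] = k*(3*k + 2)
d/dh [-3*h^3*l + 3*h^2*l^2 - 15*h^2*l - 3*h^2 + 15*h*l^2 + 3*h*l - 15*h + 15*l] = -9*h^2*l + 6*h*l^2 - 30*h*l - 6*h + 15*l^2 + 3*l - 15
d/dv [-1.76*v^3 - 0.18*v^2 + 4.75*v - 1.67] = -5.28*v^2 - 0.36*v + 4.75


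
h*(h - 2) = h^2 - 2*h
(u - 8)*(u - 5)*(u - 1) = u^3 - 14*u^2 + 53*u - 40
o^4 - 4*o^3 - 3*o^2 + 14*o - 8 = (o - 4)*(o - 1)^2*(o + 2)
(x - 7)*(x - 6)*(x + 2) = x^3 - 11*x^2 + 16*x + 84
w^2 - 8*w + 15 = (w - 5)*(w - 3)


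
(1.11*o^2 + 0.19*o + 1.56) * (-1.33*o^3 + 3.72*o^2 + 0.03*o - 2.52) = -1.4763*o^5 + 3.8765*o^4 - 1.3347*o^3 + 3.0117*o^2 - 0.432*o - 3.9312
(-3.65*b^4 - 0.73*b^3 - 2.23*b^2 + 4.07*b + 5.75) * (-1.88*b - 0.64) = 6.862*b^5 + 3.7084*b^4 + 4.6596*b^3 - 6.2244*b^2 - 13.4148*b - 3.68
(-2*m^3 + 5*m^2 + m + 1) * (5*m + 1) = -10*m^4 + 23*m^3 + 10*m^2 + 6*m + 1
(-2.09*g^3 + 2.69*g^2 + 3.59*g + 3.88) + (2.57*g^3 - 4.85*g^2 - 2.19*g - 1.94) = 0.48*g^3 - 2.16*g^2 + 1.4*g + 1.94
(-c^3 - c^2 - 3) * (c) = -c^4 - c^3 - 3*c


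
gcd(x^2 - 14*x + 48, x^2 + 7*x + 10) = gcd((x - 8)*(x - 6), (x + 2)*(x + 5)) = 1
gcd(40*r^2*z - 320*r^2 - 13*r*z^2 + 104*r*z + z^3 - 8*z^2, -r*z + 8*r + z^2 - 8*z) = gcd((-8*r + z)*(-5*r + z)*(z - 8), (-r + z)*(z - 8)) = z - 8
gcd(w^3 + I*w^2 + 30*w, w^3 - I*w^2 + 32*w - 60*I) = w^2 + I*w + 30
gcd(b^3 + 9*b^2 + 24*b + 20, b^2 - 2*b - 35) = b + 5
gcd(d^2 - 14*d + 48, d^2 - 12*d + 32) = d - 8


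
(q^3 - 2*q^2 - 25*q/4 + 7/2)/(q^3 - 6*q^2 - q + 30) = (q^2 - 4*q + 7/4)/(q^2 - 8*q + 15)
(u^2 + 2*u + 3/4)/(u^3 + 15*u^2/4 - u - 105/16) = 4*(2*u + 1)/(8*u^2 + 18*u - 35)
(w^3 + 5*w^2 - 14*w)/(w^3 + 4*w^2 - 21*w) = (w - 2)/(w - 3)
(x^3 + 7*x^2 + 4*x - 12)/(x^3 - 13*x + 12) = (x^2 + 8*x + 12)/(x^2 + x - 12)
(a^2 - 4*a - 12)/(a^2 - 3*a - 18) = (a + 2)/(a + 3)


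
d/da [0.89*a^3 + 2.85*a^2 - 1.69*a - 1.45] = 2.67*a^2 + 5.7*a - 1.69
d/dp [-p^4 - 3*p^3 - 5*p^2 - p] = -4*p^3 - 9*p^2 - 10*p - 1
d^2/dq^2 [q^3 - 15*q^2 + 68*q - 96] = 6*q - 30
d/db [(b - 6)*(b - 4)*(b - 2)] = 3*b^2 - 24*b + 44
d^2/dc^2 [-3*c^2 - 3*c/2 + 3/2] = -6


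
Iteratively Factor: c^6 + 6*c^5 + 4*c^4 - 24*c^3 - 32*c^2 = (c + 2)*(c^5 + 4*c^4 - 4*c^3 - 16*c^2) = c*(c + 2)*(c^4 + 4*c^3 - 4*c^2 - 16*c) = c^2*(c + 2)*(c^3 + 4*c^2 - 4*c - 16) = c^2*(c + 2)^2*(c^2 + 2*c - 8) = c^2*(c - 2)*(c + 2)^2*(c + 4)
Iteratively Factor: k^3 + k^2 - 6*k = (k - 2)*(k^2 + 3*k) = k*(k - 2)*(k + 3)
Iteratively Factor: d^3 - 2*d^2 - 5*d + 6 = (d - 3)*(d^2 + d - 2) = (d - 3)*(d + 2)*(d - 1)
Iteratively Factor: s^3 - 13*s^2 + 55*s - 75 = (s - 3)*(s^2 - 10*s + 25) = (s - 5)*(s - 3)*(s - 5)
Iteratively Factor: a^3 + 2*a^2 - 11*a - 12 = (a - 3)*(a^2 + 5*a + 4) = (a - 3)*(a + 4)*(a + 1)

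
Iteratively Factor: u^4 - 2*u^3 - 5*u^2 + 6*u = (u)*(u^3 - 2*u^2 - 5*u + 6) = u*(u - 1)*(u^2 - u - 6) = u*(u - 3)*(u - 1)*(u + 2)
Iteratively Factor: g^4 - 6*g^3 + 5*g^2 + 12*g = (g)*(g^3 - 6*g^2 + 5*g + 12) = g*(g + 1)*(g^2 - 7*g + 12) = g*(g - 3)*(g + 1)*(g - 4)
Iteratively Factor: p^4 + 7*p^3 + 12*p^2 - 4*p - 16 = (p + 2)*(p^3 + 5*p^2 + 2*p - 8) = (p + 2)^2*(p^2 + 3*p - 4) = (p + 2)^2*(p + 4)*(p - 1)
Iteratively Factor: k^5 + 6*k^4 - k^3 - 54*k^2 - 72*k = (k)*(k^4 + 6*k^3 - k^2 - 54*k - 72) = k*(k + 3)*(k^3 + 3*k^2 - 10*k - 24) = k*(k + 2)*(k + 3)*(k^2 + k - 12) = k*(k - 3)*(k + 2)*(k + 3)*(k + 4)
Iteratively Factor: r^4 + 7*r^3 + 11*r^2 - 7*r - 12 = (r + 1)*(r^3 + 6*r^2 + 5*r - 12) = (r - 1)*(r + 1)*(r^2 + 7*r + 12) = (r - 1)*(r + 1)*(r + 3)*(r + 4)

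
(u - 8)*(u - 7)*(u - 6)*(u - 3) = u^4 - 24*u^3 + 209*u^2 - 774*u + 1008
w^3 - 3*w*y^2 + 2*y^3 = (w - y)^2*(w + 2*y)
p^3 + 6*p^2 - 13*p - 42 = (p - 3)*(p + 2)*(p + 7)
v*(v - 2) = v^2 - 2*v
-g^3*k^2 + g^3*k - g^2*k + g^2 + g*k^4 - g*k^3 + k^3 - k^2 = (-g + k)*(g + k)*(k - 1)*(g*k + 1)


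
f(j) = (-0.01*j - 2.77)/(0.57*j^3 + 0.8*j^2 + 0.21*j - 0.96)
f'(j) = (-0.01*j - 2.77)*(-1.71*j^2 - 1.6*j - 0.21)/(0.57*j^3 + 0.8*j^2 + 0.21*j - 0.96)^2 - 0.01/(0.57*j^3 + 0.8*j^2 + 0.21*j - 0.96) = (0.0114*j^3 + 4.7447*j^2 + 4.432*j + 0.5913)/(0.3249*j^6 + 0.912*j^5 + 0.8794*j^4 - 0.7584*j^3 - 1.4919*j^2 - 0.4032*j + 0.9216)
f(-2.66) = 0.42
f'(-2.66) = 0.51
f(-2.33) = 0.64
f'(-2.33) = 0.85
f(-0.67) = 3.03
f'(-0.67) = -0.30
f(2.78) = -0.15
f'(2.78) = 0.15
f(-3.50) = 0.17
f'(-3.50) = 0.16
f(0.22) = 3.19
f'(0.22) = 2.38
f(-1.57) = 1.81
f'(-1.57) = 2.28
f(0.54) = 5.30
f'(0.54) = 15.94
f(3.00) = -0.13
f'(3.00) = 0.11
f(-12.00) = 0.00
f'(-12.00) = 0.00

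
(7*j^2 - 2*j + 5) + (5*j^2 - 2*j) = 12*j^2 - 4*j + 5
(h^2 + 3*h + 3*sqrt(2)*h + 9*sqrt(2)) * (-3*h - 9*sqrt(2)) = -3*h^3 - 18*sqrt(2)*h^2 - 9*h^2 - 54*sqrt(2)*h - 54*h - 162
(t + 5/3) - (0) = t + 5/3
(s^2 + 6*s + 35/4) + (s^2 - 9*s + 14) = 2*s^2 - 3*s + 91/4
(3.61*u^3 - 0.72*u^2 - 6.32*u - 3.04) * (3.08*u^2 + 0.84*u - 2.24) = 11.1188*u^5 + 0.8148*u^4 - 28.1568*u^3 - 13.0592*u^2 + 11.6032*u + 6.8096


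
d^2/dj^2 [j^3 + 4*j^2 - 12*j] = 6*j + 8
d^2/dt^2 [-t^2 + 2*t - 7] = -2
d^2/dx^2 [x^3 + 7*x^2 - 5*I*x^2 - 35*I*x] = 6*x + 14 - 10*I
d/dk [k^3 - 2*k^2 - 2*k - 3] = 3*k^2 - 4*k - 2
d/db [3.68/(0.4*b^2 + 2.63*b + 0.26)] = (-2.944*b - 9.6784)/(0.4*b^2 + 2.63*b + 0.26)^2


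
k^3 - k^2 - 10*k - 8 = (k - 4)*(k + 1)*(k + 2)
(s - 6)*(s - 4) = s^2 - 10*s + 24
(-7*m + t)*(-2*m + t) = 14*m^2 - 9*m*t + t^2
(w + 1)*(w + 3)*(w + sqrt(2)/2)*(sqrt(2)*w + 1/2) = sqrt(2)*w^4 + 3*w^3/2 + 4*sqrt(2)*w^3 + 13*sqrt(2)*w^2/4 + 6*w^2 + sqrt(2)*w + 9*w/2 + 3*sqrt(2)/4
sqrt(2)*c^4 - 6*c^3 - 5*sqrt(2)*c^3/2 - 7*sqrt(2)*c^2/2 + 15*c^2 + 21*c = c*(c - 7/2)*(c - 3*sqrt(2))*(sqrt(2)*c + sqrt(2))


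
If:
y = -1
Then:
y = -1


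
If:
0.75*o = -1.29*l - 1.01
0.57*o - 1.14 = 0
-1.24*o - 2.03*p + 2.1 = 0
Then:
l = -1.95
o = 2.00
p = -0.19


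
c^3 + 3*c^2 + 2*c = c*(c + 1)*(c + 2)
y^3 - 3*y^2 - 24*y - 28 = (y - 7)*(y + 2)^2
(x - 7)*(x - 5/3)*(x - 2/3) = x^3 - 28*x^2/3 + 157*x/9 - 70/9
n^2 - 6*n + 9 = (n - 3)^2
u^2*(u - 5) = u^3 - 5*u^2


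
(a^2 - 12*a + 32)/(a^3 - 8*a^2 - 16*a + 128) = 1/(a + 4)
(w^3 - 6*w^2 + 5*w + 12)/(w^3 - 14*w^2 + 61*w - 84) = (w + 1)/(w - 7)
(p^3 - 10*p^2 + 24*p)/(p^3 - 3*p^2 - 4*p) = (p - 6)/(p + 1)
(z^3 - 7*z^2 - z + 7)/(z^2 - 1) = z - 7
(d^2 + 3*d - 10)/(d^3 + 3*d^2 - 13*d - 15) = (d - 2)/(d^2 - 2*d - 3)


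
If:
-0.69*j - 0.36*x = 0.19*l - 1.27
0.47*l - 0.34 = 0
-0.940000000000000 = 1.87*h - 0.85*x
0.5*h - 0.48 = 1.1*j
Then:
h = 0.94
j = -0.01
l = 0.72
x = 3.17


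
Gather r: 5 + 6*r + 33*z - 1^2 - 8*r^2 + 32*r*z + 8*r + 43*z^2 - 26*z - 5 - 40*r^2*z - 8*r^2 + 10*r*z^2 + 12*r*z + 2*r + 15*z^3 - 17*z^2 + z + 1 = r^2*(-40*z - 16) + r*(10*z^2 + 44*z + 16) + 15*z^3 + 26*z^2 + 8*z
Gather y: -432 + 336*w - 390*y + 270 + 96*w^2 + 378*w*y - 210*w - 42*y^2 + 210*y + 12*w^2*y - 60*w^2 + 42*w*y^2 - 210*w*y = 36*w^2 + 126*w + y^2*(42*w - 42) + y*(12*w^2 + 168*w - 180) - 162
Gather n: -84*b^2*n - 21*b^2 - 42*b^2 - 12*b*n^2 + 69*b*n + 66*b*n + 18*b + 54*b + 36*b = -63*b^2 - 12*b*n^2 + 108*b + n*(-84*b^2 + 135*b)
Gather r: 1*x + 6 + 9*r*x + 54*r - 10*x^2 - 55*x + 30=r*(9*x + 54) - 10*x^2 - 54*x + 36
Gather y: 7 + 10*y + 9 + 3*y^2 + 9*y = 3*y^2 + 19*y + 16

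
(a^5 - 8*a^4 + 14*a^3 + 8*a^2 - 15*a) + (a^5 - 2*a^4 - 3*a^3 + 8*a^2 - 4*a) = 2*a^5 - 10*a^4 + 11*a^3 + 16*a^2 - 19*a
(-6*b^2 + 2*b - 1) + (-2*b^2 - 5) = -8*b^2 + 2*b - 6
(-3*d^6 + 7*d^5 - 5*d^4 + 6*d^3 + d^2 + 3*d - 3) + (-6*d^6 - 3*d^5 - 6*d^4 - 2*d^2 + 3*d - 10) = -9*d^6 + 4*d^5 - 11*d^4 + 6*d^3 - d^2 + 6*d - 13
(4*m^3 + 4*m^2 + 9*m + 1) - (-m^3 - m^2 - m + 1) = 5*m^3 + 5*m^2 + 10*m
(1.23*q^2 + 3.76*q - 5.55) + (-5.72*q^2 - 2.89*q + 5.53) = -4.49*q^2 + 0.87*q - 0.0199999999999996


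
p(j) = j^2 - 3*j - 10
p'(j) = 2*j - 3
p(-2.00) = 0.00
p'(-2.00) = -7.00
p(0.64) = -11.51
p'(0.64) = -1.72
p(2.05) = -11.95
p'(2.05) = 1.10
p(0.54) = -11.33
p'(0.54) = -1.92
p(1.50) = -12.25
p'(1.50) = 0.00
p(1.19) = -12.15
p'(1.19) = -0.62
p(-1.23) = -4.80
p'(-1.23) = -5.46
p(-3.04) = 8.36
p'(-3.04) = -9.08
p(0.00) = -10.00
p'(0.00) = -3.00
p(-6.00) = 44.00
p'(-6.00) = -15.00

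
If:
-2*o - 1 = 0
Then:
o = -1/2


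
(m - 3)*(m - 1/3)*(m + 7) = m^3 + 11*m^2/3 - 67*m/3 + 7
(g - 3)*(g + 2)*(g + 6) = g^3 + 5*g^2 - 12*g - 36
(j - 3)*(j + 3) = j^2 - 9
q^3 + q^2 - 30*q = q*(q - 5)*(q + 6)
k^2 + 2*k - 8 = (k - 2)*(k + 4)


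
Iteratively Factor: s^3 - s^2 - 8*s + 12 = (s + 3)*(s^2 - 4*s + 4) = (s - 2)*(s + 3)*(s - 2)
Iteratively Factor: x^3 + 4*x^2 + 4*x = (x)*(x^2 + 4*x + 4) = x*(x + 2)*(x + 2)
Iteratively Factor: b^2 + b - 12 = (b + 4)*(b - 3)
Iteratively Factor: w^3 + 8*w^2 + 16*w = (w + 4)*(w^2 + 4*w) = (w + 4)^2*(w)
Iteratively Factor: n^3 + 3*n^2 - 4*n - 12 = (n + 2)*(n^2 + n - 6) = (n - 2)*(n + 2)*(n + 3)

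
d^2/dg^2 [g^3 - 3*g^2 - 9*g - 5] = 6*g - 6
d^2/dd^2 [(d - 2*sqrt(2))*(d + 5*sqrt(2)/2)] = 2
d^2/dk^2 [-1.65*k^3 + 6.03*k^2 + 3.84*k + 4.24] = 12.06 - 9.9*k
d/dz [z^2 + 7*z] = 2*z + 7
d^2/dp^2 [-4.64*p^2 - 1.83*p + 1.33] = -9.28000000000000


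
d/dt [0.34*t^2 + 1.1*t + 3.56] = 0.68*t + 1.1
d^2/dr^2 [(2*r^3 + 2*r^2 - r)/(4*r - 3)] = 4*(16*r^3 - 36*r^2 + 27*r + 3)/(64*r^3 - 144*r^2 + 108*r - 27)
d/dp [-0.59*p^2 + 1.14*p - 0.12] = 1.14 - 1.18*p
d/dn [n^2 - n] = 2*n - 1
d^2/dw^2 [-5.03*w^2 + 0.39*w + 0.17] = -10.0600000000000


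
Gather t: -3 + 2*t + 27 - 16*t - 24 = -14*t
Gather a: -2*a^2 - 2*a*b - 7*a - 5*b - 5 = -2*a^2 + a*(-2*b - 7) - 5*b - 5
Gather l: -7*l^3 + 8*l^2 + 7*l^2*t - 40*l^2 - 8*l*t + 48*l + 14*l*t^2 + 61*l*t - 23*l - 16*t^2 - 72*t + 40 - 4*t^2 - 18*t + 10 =-7*l^3 + l^2*(7*t - 32) + l*(14*t^2 + 53*t + 25) - 20*t^2 - 90*t + 50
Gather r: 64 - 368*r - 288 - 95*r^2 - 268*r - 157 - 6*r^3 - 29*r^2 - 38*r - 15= -6*r^3 - 124*r^2 - 674*r - 396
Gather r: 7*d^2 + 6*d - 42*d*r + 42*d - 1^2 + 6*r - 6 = 7*d^2 + 48*d + r*(6 - 42*d) - 7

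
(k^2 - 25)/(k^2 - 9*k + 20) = (k + 5)/(k - 4)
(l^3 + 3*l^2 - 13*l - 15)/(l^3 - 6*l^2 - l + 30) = (l^2 + 6*l + 5)/(l^2 - 3*l - 10)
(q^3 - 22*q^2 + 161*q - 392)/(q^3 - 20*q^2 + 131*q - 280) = (q - 7)/(q - 5)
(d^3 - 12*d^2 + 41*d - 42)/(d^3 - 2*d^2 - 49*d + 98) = (d - 3)/(d + 7)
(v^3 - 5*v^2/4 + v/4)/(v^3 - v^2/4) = (v - 1)/v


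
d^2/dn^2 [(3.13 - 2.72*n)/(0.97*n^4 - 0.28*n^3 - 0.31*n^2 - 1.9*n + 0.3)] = (-30.710976*n^7 + 70.720372*n^6 - 21.875304*n^5 - 45.49107*n^4 - 0.525720000000007*n^3 - 1.876002*n^2 + 11.12118*n + 20.07998)/(0.912673*n^12 - 0.790356*n^11 - 0.646893*n^10 - 4.879906*n^9 + 4.149789*n^8 + 2.411496*n^7 + 9.015089*n^6 - 6.74133*n^5 - 2.05131*n^4 - 5.8744*n^3 + 3.1653*n^2 - 0.513*n + 0.027)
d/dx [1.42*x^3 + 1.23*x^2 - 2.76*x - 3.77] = 4.26*x^2 + 2.46*x - 2.76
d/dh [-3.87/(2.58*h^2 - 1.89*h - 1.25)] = (19.9692*h - 7.3143)/(-2.58*h^2 + 1.89*h + 1.25)^2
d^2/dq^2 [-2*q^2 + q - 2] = -4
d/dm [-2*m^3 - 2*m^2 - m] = -6*m^2 - 4*m - 1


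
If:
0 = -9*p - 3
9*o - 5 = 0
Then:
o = 5/9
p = -1/3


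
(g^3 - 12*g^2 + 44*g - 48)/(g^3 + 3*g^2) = (g^3 - 12*g^2 + 44*g - 48)/(g^2*(g + 3))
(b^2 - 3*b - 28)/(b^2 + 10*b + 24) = (b - 7)/(b + 6)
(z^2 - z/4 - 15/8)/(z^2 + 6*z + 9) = (z^2 - z/4 - 15/8)/(z^2 + 6*z + 9)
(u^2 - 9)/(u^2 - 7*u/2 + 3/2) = 2*(u + 3)/(2*u - 1)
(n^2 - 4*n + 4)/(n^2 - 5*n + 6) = (n - 2)/(n - 3)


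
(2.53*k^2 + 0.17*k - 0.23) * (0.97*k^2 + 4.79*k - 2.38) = 2.4541*k^4 + 12.2836*k^3 - 5.4302*k^2 - 1.5063*k + 0.5474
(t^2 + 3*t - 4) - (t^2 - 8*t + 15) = 11*t - 19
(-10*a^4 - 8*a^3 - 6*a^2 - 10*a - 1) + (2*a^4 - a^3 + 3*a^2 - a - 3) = -8*a^4 - 9*a^3 - 3*a^2 - 11*a - 4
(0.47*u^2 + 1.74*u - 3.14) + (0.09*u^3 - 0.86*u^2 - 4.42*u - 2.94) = 0.09*u^3 - 0.39*u^2 - 2.68*u - 6.08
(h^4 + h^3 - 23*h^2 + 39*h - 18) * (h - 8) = h^5 - 7*h^4 - 31*h^3 + 223*h^2 - 330*h + 144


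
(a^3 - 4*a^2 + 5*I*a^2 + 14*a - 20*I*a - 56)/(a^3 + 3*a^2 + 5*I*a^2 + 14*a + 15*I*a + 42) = (a - 4)/(a + 3)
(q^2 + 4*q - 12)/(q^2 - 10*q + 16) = (q + 6)/(q - 8)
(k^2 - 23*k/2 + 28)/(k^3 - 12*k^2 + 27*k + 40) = (k - 7/2)/(k^2 - 4*k - 5)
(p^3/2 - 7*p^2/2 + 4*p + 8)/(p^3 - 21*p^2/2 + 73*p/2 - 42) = (p^2 - 3*p - 4)/(2*p^2 - 13*p + 21)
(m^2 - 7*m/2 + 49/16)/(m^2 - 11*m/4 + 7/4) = (m - 7/4)/(m - 1)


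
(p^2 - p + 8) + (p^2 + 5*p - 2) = 2*p^2 + 4*p + 6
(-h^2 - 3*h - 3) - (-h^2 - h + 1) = -2*h - 4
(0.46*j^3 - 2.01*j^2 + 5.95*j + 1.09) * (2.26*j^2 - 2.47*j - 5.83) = 1.0396*j^5 - 5.6788*j^4 + 15.7299*j^3 - 0.514800000000003*j^2 - 37.3808*j - 6.3547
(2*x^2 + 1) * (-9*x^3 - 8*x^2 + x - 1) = -18*x^5 - 16*x^4 - 7*x^3 - 10*x^2 + x - 1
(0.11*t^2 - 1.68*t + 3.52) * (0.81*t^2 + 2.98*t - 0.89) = 0.0891*t^4 - 1.033*t^3 - 2.2531*t^2 + 11.9848*t - 3.1328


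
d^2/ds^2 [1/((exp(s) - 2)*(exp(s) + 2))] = 4*(exp(2*s) + 4)*exp(2*s)/(exp(6*s) - 12*exp(4*s) + 48*exp(2*s) - 64)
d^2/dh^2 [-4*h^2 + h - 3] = -8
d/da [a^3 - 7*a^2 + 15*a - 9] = 3*a^2 - 14*a + 15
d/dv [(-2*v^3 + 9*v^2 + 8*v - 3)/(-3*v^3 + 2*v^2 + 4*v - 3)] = (23*v^4 + 32*v^3 + 11*v^2 - 42*v - 12)/(9*v^6 - 12*v^5 - 20*v^4 + 34*v^3 + 4*v^2 - 24*v + 9)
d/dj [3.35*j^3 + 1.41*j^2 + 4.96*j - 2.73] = 10.05*j^2 + 2.82*j + 4.96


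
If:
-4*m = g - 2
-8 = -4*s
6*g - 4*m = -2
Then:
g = 0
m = 1/2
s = 2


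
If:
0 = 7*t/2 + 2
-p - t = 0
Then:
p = 4/7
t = -4/7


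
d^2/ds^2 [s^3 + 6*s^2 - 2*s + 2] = 6*s + 12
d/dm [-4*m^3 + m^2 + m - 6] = -12*m^2 + 2*m + 1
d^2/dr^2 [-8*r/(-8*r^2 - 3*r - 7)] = 16*(r*(16*r + 3)^2 - 3*(8*r + 1)*(8*r^2 + 3*r + 7))/(8*r^2 + 3*r + 7)^3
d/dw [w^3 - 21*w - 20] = 3*w^2 - 21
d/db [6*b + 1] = 6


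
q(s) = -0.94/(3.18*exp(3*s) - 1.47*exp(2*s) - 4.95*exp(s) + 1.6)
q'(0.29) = 4032.83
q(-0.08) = 0.55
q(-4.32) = -0.61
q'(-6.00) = 0.00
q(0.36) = -1.11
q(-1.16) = -537.51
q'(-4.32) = -0.03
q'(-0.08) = 0.14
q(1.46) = -0.00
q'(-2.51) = -0.28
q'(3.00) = 0.00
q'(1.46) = 0.02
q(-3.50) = -0.65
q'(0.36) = 19.50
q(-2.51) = -0.79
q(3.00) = 0.00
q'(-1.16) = -475417.52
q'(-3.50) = -0.07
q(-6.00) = -0.59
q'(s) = -0.94*(-9.54*exp(3*s) + 2.94*exp(2*s) + 4.95*exp(s))/(3.18*exp(3*s) - 1.47*exp(2*s) - 4.95*exp(s) + 1.6)^2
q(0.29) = 18.64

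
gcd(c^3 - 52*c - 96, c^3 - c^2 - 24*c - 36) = c + 2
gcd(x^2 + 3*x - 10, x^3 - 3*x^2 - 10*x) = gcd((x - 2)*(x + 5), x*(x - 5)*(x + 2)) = 1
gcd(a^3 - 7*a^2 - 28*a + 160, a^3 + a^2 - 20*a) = a^2 + a - 20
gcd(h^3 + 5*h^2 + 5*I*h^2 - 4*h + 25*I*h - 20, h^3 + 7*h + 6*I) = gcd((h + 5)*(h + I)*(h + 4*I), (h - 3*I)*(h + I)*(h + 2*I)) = h + I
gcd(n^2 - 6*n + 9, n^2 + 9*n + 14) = 1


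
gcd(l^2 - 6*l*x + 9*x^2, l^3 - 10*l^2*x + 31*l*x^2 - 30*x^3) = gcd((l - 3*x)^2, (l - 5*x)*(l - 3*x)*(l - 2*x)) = -l + 3*x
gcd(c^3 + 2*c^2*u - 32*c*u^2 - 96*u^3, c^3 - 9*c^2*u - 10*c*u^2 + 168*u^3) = -c^2 + 2*c*u + 24*u^2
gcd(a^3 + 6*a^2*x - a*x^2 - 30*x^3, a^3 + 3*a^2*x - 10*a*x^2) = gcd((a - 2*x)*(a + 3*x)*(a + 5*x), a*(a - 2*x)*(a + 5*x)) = -a^2 - 3*a*x + 10*x^2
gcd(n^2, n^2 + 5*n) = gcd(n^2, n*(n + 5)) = n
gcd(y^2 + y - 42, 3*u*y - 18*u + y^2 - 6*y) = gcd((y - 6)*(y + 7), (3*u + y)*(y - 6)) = y - 6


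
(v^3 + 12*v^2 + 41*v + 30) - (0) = v^3 + 12*v^2 + 41*v + 30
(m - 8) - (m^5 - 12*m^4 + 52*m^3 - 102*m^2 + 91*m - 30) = -m^5 + 12*m^4 - 52*m^3 + 102*m^2 - 90*m + 22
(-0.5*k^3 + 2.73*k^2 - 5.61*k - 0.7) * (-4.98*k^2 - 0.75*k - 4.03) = 2.49*k^5 - 13.2204*k^4 + 27.9053*k^3 - 3.3084*k^2 + 23.1333*k + 2.821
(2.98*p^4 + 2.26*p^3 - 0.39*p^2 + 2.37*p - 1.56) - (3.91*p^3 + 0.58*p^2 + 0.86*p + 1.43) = 2.98*p^4 - 1.65*p^3 - 0.97*p^2 + 1.51*p - 2.99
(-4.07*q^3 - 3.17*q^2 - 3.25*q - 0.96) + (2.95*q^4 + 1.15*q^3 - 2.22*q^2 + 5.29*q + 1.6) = 2.95*q^4 - 2.92*q^3 - 5.39*q^2 + 2.04*q + 0.64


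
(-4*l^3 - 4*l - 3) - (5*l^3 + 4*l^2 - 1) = -9*l^3 - 4*l^2 - 4*l - 2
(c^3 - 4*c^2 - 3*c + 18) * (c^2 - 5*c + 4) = c^5 - 9*c^4 + 21*c^3 + 17*c^2 - 102*c + 72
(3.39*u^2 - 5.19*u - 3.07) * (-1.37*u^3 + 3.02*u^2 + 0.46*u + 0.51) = -4.6443*u^5 + 17.3481*u^4 - 9.9085*u^3 - 9.9299*u^2 - 4.0591*u - 1.5657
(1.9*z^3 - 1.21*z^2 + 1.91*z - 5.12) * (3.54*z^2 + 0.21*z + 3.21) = 6.726*z^5 - 3.8844*z^4 + 12.6063*z^3 - 21.6078*z^2 + 5.0559*z - 16.4352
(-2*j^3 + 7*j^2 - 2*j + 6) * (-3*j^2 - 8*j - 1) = 6*j^5 - 5*j^4 - 48*j^3 - 9*j^2 - 46*j - 6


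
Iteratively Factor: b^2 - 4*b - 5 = (b + 1)*(b - 5)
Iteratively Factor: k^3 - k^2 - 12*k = (k + 3)*(k^2 - 4*k) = k*(k + 3)*(k - 4)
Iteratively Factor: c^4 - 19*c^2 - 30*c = (c)*(c^3 - 19*c - 30) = c*(c + 3)*(c^2 - 3*c - 10) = c*(c + 2)*(c + 3)*(c - 5)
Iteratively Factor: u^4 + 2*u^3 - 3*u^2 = (u + 3)*(u^3 - u^2) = (u - 1)*(u + 3)*(u^2) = u*(u - 1)*(u + 3)*(u)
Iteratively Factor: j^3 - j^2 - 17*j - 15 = (j + 3)*(j^2 - 4*j - 5) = (j - 5)*(j + 3)*(j + 1)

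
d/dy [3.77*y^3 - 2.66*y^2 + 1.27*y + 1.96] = 11.31*y^2 - 5.32*y + 1.27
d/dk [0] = 0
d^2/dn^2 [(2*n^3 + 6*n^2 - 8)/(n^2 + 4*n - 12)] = 64*(n^3 - 3*n^2 + 24*n + 20)/(n^6 + 12*n^5 + 12*n^4 - 224*n^3 - 144*n^2 + 1728*n - 1728)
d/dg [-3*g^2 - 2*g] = -6*g - 2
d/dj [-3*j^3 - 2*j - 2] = -9*j^2 - 2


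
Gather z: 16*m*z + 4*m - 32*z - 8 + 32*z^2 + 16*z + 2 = 4*m + 32*z^2 + z*(16*m - 16) - 6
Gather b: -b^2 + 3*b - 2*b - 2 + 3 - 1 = -b^2 + b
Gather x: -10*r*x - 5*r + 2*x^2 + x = -5*r + 2*x^2 + x*(1 - 10*r)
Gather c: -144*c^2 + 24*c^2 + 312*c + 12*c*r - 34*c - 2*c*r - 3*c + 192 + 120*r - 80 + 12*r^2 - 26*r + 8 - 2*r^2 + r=-120*c^2 + c*(10*r + 275) + 10*r^2 + 95*r + 120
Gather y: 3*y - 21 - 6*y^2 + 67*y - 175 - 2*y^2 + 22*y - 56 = -8*y^2 + 92*y - 252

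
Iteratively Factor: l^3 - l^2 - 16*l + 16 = (l - 1)*(l^2 - 16) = (l - 4)*(l - 1)*(l + 4)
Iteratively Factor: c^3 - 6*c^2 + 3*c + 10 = (c - 5)*(c^2 - c - 2) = (c - 5)*(c - 2)*(c + 1)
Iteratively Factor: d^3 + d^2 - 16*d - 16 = (d + 1)*(d^2 - 16) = (d + 1)*(d + 4)*(d - 4)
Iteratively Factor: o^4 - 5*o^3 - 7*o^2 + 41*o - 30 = (o - 2)*(o^3 - 3*o^2 - 13*o + 15) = (o - 2)*(o - 1)*(o^2 - 2*o - 15) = (o - 5)*(o - 2)*(o - 1)*(o + 3)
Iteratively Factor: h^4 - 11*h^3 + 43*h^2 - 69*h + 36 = (h - 3)*(h^3 - 8*h^2 + 19*h - 12) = (h - 4)*(h - 3)*(h^2 - 4*h + 3) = (h - 4)*(h - 3)*(h - 1)*(h - 3)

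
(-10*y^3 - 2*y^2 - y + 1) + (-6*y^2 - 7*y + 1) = -10*y^3 - 8*y^2 - 8*y + 2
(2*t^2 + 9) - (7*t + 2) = 2*t^2 - 7*t + 7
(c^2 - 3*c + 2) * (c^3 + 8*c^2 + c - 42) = c^5 + 5*c^4 - 21*c^3 - 29*c^2 + 128*c - 84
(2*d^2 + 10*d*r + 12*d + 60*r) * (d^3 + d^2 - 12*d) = 2*d^5 + 10*d^4*r + 14*d^4 + 70*d^3*r - 12*d^3 - 60*d^2*r - 144*d^2 - 720*d*r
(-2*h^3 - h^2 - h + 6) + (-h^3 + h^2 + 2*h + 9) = -3*h^3 + h + 15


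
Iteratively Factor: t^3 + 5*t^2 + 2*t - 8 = (t - 1)*(t^2 + 6*t + 8) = (t - 1)*(t + 2)*(t + 4)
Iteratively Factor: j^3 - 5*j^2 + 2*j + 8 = (j + 1)*(j^2 - 6*j + 8) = (j - 4)*(j + 1)*(j - 2)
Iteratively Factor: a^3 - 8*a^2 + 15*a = (a - 5)*(a^2 - 3*a) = (a - 5)*(a - 3)*(a)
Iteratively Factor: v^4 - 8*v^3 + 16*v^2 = (v)*(v^3 - 8*v^2 + 16*v) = v*(v - 4)*(v^2 - 4*v) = v*(v - 4)^2*(v)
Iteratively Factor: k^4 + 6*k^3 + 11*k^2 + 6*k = (k + 2)*(k^3 + 4*k^2 + 3*k) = (k + 2)*(k + 3)*(k^2 + k) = k*(k + 2)*(k + 3)*(k + 1)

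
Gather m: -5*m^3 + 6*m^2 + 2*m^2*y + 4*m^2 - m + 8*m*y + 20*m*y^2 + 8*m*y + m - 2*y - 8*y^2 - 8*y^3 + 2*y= -5*m^3 + m^2*(2*y + 10) + m*(20*y^2 + 16*y) - 8*y^3 - 8*y^2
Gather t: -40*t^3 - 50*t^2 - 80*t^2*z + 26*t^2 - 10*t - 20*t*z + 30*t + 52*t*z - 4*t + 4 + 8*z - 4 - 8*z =-40*t^3 + t^2*(-80*z - 24) + t*(32*z + 16)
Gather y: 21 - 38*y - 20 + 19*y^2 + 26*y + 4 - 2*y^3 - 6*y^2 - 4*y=-2*y^3 + 13*y^2 - 16*y + 5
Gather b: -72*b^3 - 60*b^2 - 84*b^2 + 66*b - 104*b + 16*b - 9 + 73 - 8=-72*b^3 - 144*b^2 - 22*b + 56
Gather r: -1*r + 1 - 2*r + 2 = 3 - 3*r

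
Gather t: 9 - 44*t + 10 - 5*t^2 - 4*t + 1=-5*t^2 - 48*t + 20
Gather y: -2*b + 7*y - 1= -2*b + 7*y - 1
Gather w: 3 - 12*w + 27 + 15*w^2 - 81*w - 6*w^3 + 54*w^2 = -6*w^3 + 69*w^2 - 93*w + 30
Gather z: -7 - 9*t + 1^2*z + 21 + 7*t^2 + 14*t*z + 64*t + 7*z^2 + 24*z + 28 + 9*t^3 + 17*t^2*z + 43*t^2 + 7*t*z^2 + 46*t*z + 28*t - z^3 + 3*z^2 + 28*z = 9*t^3 + 50*t^2 + 83*t - z^3 + z^2*(7*t + 10) + z*(17*t^2 + 60*t + 53) + 42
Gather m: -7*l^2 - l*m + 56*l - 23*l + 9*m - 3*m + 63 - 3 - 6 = -7*l^2 + 33*l + m*(6 - l) + 54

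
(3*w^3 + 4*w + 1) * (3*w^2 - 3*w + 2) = 9*w^5 - 9*w^4 + 18*w^3 - 9*w^2 + 5*w + 2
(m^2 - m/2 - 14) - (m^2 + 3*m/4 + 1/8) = -5*m/4 - 113/8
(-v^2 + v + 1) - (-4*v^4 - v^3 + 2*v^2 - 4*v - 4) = 4*v^4 + v^3 - 3*v^2 + 5*v + 5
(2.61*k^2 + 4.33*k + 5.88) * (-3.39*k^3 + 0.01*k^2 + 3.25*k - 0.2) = -8.8479*k^5 - 14.6526*k^4 - 11.4074*k^3 + 13.6093*k^2 + 18.244*k - 1.176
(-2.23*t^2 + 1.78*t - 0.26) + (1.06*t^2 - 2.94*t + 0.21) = -1.17*t^2 - 1.16*t - 0.05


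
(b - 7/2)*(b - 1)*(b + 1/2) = b^3 - 4*b^2 + 5*b/4 + 7/4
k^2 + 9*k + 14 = (k + 2)*(k + 7)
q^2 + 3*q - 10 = (q - 2)*(q + 5)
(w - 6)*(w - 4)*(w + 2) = w^3 - 8*w^2 + 4*w + 48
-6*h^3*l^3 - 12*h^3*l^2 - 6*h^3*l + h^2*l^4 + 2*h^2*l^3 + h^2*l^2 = l*(-6*h + l)*(h*l + h)^2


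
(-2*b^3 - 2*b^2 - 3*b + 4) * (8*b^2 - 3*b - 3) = -16*b^5 - 10*b^4 - 12*b^3 + 47*b^2 - 3*b - 12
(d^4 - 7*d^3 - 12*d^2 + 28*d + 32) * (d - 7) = d^5 - 14*d^4 + 37*d^3 + 112*d^2 - 164*d - 224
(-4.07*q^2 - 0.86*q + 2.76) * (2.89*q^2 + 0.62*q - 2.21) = -11.7623*q^4 - 5.0088*q^3 + 16.4379*q^2 + 3.6118*q - 6.0996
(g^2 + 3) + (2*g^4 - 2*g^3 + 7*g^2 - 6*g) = 2*g^4 - 2*g^3 + 8*g^2 - 6*g + 3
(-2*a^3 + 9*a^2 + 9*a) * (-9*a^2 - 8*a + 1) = 18*a^5 - 65*a^4 - 155*a^3 - 63*a^2 + 9*a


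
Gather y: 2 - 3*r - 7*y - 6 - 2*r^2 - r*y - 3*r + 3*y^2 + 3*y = -2*r^2 - 6*r + 3*y^2 + y*(-r - 4) - 4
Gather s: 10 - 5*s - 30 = -5*s - 20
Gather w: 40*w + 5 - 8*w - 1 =32*w + 4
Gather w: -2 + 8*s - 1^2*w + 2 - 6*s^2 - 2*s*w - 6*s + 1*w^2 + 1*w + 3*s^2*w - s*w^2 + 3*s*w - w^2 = -6*s^2 - s*w^2 + 2*s + w*(3*s^2 + s)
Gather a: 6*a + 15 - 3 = 6*a + 12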